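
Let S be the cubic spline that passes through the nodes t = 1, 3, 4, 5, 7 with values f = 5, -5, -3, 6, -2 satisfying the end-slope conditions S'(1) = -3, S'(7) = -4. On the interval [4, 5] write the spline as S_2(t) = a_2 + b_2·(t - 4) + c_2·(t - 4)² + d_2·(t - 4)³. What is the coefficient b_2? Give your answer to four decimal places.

7.6000

With M_i denoting the second derivative at x_i, h_i = 2, 1, 1, 2, and Δ_i = (y_(i+1) − y_i)/h_i = -5, 2, 9, -4:
  2·M_0 + 6·M_1 + 1·M_2 = 6(Δ_1 - Δ_0) = 42
  1·M_1 + 4·M_2 + 1·M_3 = 6(Δ_2 - Δ_1) = 42
  1·M_2 + 6·M_3 + 2·M_4 = 6(Δ_3 - Δ_2) = -78
Clamped end conditions give two more equations: 2h_0·M_0 + h_0·M_1 = 6(Δ_0 - S'(1)) = -12 and h_3·M_3 + 2h_3·M_4 = 6(S'(7) - Δ_3) = 0.
Solving the tridiagonal system: M_0 = -97/15, M_1 = 104/15, M_2 = 40/3, M_3 = -274/15, M_4 = 137/15.
On [4, 5], with S_2(t) = a_2 + b_2·(t - 4) + c_2·(t - 4)² + d_2·(t - 4)³: c_2 = M_2/2 = 20/3, d_2 = (M_3 - M_2)/(6h_2) = -79/15, b_2 = Δ_2 - h_2(2M_2 + M_3)/6 = 38/5.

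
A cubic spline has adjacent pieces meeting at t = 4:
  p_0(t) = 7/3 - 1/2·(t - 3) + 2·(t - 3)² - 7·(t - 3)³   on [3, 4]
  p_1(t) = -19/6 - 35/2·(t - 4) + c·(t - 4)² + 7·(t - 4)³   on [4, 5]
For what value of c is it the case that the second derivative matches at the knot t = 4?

p_0''(t) = 4 - 42·(t - 3), so p_0''(4) = -38. On the right, p_1''(4) = 2c, so c = -19.

-19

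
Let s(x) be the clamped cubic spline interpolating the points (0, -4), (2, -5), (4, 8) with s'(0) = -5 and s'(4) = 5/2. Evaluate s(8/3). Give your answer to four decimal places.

With M_i denoting the second derivative at x_i, h_i = 2, 2, and Δ_i = (y_(i+1) − y_i)/h_i = -1/2, 13/2:
  2·M_0 + 8·M_1 + 2·M_2 = 6(Δ_1 - Δ_0) = 42
Clamped end conditions give two more equations: 2h_0·M_0 + h_0·M_1 = 6(Δ_0 - s'(0)) = 27 and h_1·M_1 + 2h_1·M_2 = 6(s'(4) - Δ_1) = -24.
Hence M_0 = 27/8, M_1 = 27/4, M_2 = -75/8.
On [2, 4], s(x) = -5 + 41/8·(x - 2) + 27/8·(x - 2)² - 43/32·(x - 2)³.
With (x - 2) = 2/3: s(8/3) = -13/27.

-0.4815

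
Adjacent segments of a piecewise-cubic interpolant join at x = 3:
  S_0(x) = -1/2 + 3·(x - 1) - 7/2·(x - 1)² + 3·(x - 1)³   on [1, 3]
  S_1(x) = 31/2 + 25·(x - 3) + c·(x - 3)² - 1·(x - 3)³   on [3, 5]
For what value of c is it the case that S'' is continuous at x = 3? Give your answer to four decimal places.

14.5000

S_0''(x) = -7 + 18·(x - 1), so S_0''(3) = 29. On the right, S_1''(3) = 2c, so c = 29/2.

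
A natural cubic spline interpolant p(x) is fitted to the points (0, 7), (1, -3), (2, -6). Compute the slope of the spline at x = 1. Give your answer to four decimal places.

-6.5000

Put M_i = p'' at the i-th knot. Here h = (1, 1) and Δ = (-10, -3), so the interior equations h_(i-1)·M_(i-1) + 2(h_(i-1)+h_i)·M_i + h_i·M_(i+1) = 6(Δ_i − Δ_(i-1)) read
  1·M_0 + 4·M_1 + 1·M_2 = 6(Δ_1 - Δ_0) = 42
Natural end conditions: M_0 = M_2 = 0.
Hence M_0 = 0, M_1 = 21/2, M_2 = 0.
On [1, 2], p'(x) = b_1 + 2c_1·(x - 1) + 3d_1·(x - 1)² with b_1 = Δ_1 - h_1(2M_1 + M_2)/6 = -13/2, c_1 = M_1/2 = 21/4, d_1 = (M_2 - M_1)/(6h_1) = -7/4. So p'(1) = -13/2.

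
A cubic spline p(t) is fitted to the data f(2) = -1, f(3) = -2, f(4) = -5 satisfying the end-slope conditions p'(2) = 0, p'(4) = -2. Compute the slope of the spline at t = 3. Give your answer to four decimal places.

-2.5000

Put M_i = p'' at the i-th knot. Here h = (1, 1) and Δ = (-1, -3), so the interior equations h_(i-1)·M_(i-1) + 2(h_(i-1)+h_i)·M_i + h_i·M_(i+1) = 6(Δ_i − Δ_(i-1)) read
  1·M_0 + 4·M_1 + 1·M_2 = 6(Δ_1 - Δ_0) = -12
Clamped end conditions give two more equations: 2h_0·M_0 + h_0·M_1 = 6(Δ_0 - p'(2)) = -6 and h_1·M_1 + 2h_1·M_2 = 6(p'(4) - Δ_1) = 6.
Solving the tridiagonal system: M_0 = -1, M_1 = -4, M_2 = 5.
On [3, 4], p'(t) = b_1 + 2c_1·(t - 3) + 3d_1·(t - 3)² with b_1 = Δ_1 - h_1(2M_1 + M_2)/6 = -5/2, c_1 = M_1/2 = -2, d_1 = (M_2 - M_1)/(6h_1) = 3/2. So p'(3) = -5/2.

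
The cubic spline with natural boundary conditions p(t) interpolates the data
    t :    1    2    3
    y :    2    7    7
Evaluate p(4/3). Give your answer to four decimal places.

Put M_i = p'' at the i-th knot. Here h = (1, 1) and Δ = (5, 0), so the interior equations h_(i-1)·M_(i-1) + 2(h_(i-1)+h_i)·M_i + h_i·M_(i+1) = 6(Δ_i − Δ_(i-1)) read
  1·M_0 + 4·M_1 + 1·M_2 = 6(Δ_1 - Δ_0) = -30
Natural end conditions: M_0 = M_2 = 0.
Solving the tridiagonal system: M_0 = 0, M_1 = -15/2, M_2 = 0.
On [1, 2], p(t) = 2 + 25/4·(t - 1) + 0·(t - 1)² - 5/4·(t - 1)³.
With (t - 1) = 1/3: p(4/3) = 109/27.

4.0370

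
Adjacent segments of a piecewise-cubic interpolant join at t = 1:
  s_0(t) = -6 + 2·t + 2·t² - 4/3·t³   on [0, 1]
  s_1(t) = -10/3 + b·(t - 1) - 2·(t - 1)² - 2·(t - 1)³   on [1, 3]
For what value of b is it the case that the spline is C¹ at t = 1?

2

s_0'(t) = 2 + 4·t - 4·t², so s_0'(1) = 2. On the right, s_1'(1) = b, so b = 2.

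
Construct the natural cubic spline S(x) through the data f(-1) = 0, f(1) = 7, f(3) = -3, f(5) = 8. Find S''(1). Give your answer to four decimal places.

-8.9000

With σ_i denoting the second derivative at x_i, h_i = 2, 2, 2, and Δ_i = (y_(i+1) − y_i)/h_i = 7/2, -5, 11/2:
  2·σ_0 + 8·σ_1 + 2·σ_2 = 6(Δ_1 - Δ_0) = -51
  2·σ_1 + 8·σ_2 + 2·σ_3 = 6(Δ_2 - Δ_1) = 63
Natural end conditions: σ_0 = σ_3 = 0.
Solving: σ_0 = 0, σ_1 = -89/10, σ_2 = 101/10, σ_3 = 0.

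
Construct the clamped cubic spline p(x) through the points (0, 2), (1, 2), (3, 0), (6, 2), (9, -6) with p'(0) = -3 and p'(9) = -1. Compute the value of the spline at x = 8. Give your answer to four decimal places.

-3.7346

Let M_i = p''(x_i). Step sizes h_i = 1, 2, 3, 3; slopes of the chords Δ_i = (y_(i+1) - y_i)/h_i = 0, -1, 2/3, -8/3.
  1·M_0 + 6·M_1 + 2·M_2 = 6(Δ_1 - Δ_0) = -6
  2·M_1 + 10·M_2 + 3·M_3 = 6(Δ_2 - Δ_1) = 10
  3·M_2 + 12·M_3 + 3·M_4 = 6(Δ_3 - Δ_2) = -20
Clamped end conditions give two more equations: 2h_0·M_0 + h_0·M_1 = 6(Δ_0 - p'(0)) = 18 and h_3·M_3 + 2h_3·M_4 = 6(p'(9) - Δ_3) = 10.
Forward elimination and back-substitution give M_0 = 293/27, M_1 = -100/27, M_2 = 145/54, M_3 = -85/27, M_4 = 175/54.
On [6, 9], p(x) = 2 - 41/36·(x - 6) - 85/54·(x - 6)² + 115/324·(x - 6)³.
With (x - 6) = 2: p(8) = -605/162.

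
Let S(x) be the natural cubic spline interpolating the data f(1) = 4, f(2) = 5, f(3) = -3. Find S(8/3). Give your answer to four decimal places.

0.3333

With σ_i denoting the second derivative at x_i, h_i = 1, 1, and Δ_i = (y_(i+1) − y_i)/h_i = 1, -8:
  1·σ_0 + 4·σ_1 + 1·σ_2 = 6(Δ_1 - Δ_0) = -54
Natural end conditions: σ_0 = σ_2 = 0.
Solving the tridiagonal system: σ_0 = 0, σ_1 = -27/2, σ_2 = 0.
On [2, 3], S(x) = 5 - 7/2·(x - 2) - 27/4·(x - 2)² + 9/4·(x - 2)³.
With (x - 2) = 2/3: S(8/3) = 1/3.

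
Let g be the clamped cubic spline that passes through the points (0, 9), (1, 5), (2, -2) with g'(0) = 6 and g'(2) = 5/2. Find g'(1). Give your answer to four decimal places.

Let M_i = g''(x_i). Step sizes h_i = 1, 1; slopes of the chords Δ_i = (y_(i+1) - y_i)/h_i = -4, -7.
  1·M_0 + 4·M_1 + 1·M_2 = 6(Δ_1 - Δ_0) = -18
Clamped end conditions give two more equations: 2h_0·M_0 + h_0·M_1 = 6(Δ_0 - g'(0)) = -60 and h_1·M_1 + 2h_1·M_2 = 6(g'(2) - Δ_1) = 57.
Forward elimination and back-substitution give M_0 = -109/4, M_1 = -11/2, M_2 = 125/4.
On [1, 2], g'(x) = b_1 + 2c_1·(x - 1) + 3d_1·(x - 1)² with b_1 = Δ_1 - h_1(2M_1 + M_2)/6 = -83/8, c_1 = M_1/2 = -11/4, d_1 = (M_2 - M_1)/(6h_1) = 49/8. So g'(1) = -83/8.

-10.3750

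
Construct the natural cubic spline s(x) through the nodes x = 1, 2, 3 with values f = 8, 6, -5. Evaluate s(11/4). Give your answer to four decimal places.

-1.7227

Put m_i = s'' at the i-th knot. Here h = (1, 1) and Δ = (-2, -11), so the interior equations h_(i-1)·m_(i-1) + 2(h_(i-1)+h_i)·m_i + h_i·m_(i+1) = 6(Δ_i − Δ_(i-1)) read
  1·m_0 + 4·m_1 + 1·m_2 = 6(Δ_1 - Δ_0) = -54
Natural end conditions: m_0 = m_2 = 0.
Hence m_0 = 0, m_1 = -27/2, m_2 = 0.
On [2, 3], s(x) = 6 - 13/2·(x - 2) - 27/4·(x - 2)² + 9/4·(x - 2)³.
With (x - 2) = 3/4: s(11/4) = -441/256.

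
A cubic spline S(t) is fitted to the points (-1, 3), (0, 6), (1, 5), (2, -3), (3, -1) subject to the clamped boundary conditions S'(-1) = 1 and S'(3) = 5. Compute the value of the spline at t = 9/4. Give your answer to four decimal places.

-3.5045

Put M_i = S'' at the i-th knot. Here h = (1, 1, 1, 1) and Δ = (3, -1, -8, 2), so the interior equations h_(i-1)·M_(i-1) + 2(h_(i-1)+h_i)·M_i + h_i·M_(i+1) = 6(Δ_i − Δ_(i-1)) read
  1·M_0 + 4·M_1 + 1·M_2 = 6(Δ_1 - Δ_0) = -24
  1·M_1 + 4·M_2 + 1·M_3 = 6(Δ_2 - Δ_1) = -42
  1·M_2 + 4·M_3 + 1·M_4 = 6(Δ_3 - Δ_2) = 60
Clamped end conditions give two more equations: 2h_0·M_0 + h_0·M_1 = 6(Δ_0 - S'(-1)) = 12 and h_3·M_3 + 2h_3·M_4 = 6(S'(3) - Δ_3) = 18.
Solving: M_0 = 58/7, M_1 = -32/7, M_2 = -14, M_3 = 130/7, M_4 = -2/7.
On [2, 3], S(t) = -3 - 29/7·(t - 2) + 65/7·(t - 2)² - 22/7·(t - 2)³.
With (t - 2) = 1/4: S(9/4) = -785/224.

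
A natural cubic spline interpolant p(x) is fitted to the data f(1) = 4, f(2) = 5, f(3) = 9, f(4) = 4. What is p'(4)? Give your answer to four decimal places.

-7.6000

With M_i denoting the second derivative at x_i, h_i = 1, 1, 1, and Δ_i = (y_(i+1) − y_i)/h_i = 1, 4, -5:
  1·M_0 + 4·M_1 + 1·M_2 = 6(Δ_1 - Δ_0) = 18
  1·M_1 + 4·M_2 + 1·M_3 = 6(Δ_2 - Δ_1) = -54
Natural end conditions: M_0 = M_3 = 0.
Forward elimination and back-substitution give M_0 = 0, M_1 = 42/5, M_2 = -78/5, M_3 = 0.
On [3, 4], p'(x) = b_2 + 2c_2·(x - 3) + 3d_2·(x - 3)² with b_2 = Δ_2 - h_2(2M_2 + M_3)/6 = 1/5, c_2 = M_2/2 = -39/5, d_2 = (M_3 - M_2)/(6h_2) = 13/5. So p'(4) = -38/5.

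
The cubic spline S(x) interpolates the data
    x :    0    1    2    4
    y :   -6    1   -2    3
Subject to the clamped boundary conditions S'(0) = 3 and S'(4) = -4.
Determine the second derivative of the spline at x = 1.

Put m_i = S'' at the i-th knot. Here h = (1, 1, 2) and Δ = (7, -3, 5/2), so the interior equations h_(i-1)·m_(i-1) + 2(h_(i-1)+h_i)·m_i + h_i·m_(i+1) = 6(Δ_i − Δ_(i-1)) read
  1·m_0 + 4·m_1 + 1·m_2 = 6(Δ_1 - Δ_0) = -60
  1·m_1 + 6·m_2 + 2·m_3 = 6(Δ_2 - Δ_1) = 33
Clamped end conditions give two more equations: 2h_0·m_0 + h_0·m_1 = 6(Δ_0 - S'(0)) = 24 and h_2·m_2 + 2h_2·m_3 = 6(S'(4) - Δ_2) = -39.
Solving the tridiagonal system: m_0 = 49/2, m_1 = -25, m_2 = 31/2, m_3 = -35/2.

-25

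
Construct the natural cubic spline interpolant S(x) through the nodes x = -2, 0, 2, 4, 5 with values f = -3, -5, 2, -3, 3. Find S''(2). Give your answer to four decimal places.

-8.7439

Put M_i = S'' at the i-th knot. Here h = (2, 2, 2, 1) and Δ = (-1, 7/2, -5/2, 6), so the interior equations h_(i-1)·M_(i-1) + 2(h_(i-1)+h_i)·M_i + h_i·M_(i+1) = 6(Δ_i − Δ_(i-1)) read
  2·M_0 + 8·M_1 + 2·M_2 = 6(Δ_1 - Δ_0) = 27
  2·M_1 + 8·M_2 + 2·M_3 = 6(Δ_2 - Δ_1) = -36
  2·M_2 + 6·M_3 + 1·M_4 = 6(Δ_3 - Δ_2) = 51
Natural end conditions: M_0 = M_4 = 0.
Forward elimination and back-substitution give M_0 = 0, M_1 = 228/41, M_2 = -717/82, M_3 = 468/41, M_4 = 0.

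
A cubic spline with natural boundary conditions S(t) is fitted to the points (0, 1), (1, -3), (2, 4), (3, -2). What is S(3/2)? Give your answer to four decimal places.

0.6500

Put m_i = S'' at the i-th knot. Here h = (1, 1, 1) and Δ = (-4, 7, -6), so the interior equations h_(i-1)·m_(i-1) + 2(h_(i-1)+h_i)·m_i + h_i·m_(i+1) = 6(Δ_i − Δ_(i-1)) read
  1·m_0 + 4·m_1 + 1·m_2 = 6(Δ_1 - Δ_0) = 66
  1·m_1 + 4·m_2 + 1·m_3 = 6(Δ_2 - Δ_1) = -78
Natural end conditions: m_0 = m_3 = 0.
Forward elimination and back-substitution give m_0 = 0, m_1 = 114/5, m_2 = -126/5, m_3 = 0.
On [1, 2], S(t) = -3 + 18/5·(t - 1) + 57/5·(t - 1)² - 8·(t - 1)³.
With (t - 1) = 1/2: S(3/2) = 13/20.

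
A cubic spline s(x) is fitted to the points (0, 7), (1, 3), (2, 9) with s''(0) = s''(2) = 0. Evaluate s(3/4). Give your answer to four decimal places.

3.1797

Let M_i = s''(x_i). Step sizes h_i = 1, 1; slopes of the chords Δ_i = (y_(i+1) - y_i)/h_i = -4, 6.
  1·M_0 + 4·M_1 + 1·M_2 = 6(Δ_1 - Δ_0) = 60
Natural end conditions: M_0 = M_2 = 0.
Hence M_0 = 0, M_1 = 15, M_2 = 0.
On [0, 1], s(x) = 7 - 13/2·x + 0·x² + 5/2·x³.
With x = 3/4: s(3/4) = 407/128.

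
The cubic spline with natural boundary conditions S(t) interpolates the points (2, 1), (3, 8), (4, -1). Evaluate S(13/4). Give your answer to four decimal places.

Put M_i = S'' at the i-th knot. Here h = (1, 1) and Δ = (7, -9), so the interior equations h_(i-1)·M_(i-1) + 2(h_(i-1)+h_i)·M_i + h_i·M_(i+1) = 6(Δ_i − Δ_(i-1)) read
  1·M_0 + 4·M_1 + 1·M_2 = 6(Δ_1 - Δ_0) = -96
Natural end conditions: M_0 = M_2 = 0.
Forward elimination and back-substitution give M_0 = 0, M_1 = -24, M_2 = 0.
On [3, 4], S(t) = 8 - 1·(t - 3) - 12·(t - 3)² + 4·(t - 3)³.
With (t - 3) = 1/4: S(13/4) = 113/16.

7.0625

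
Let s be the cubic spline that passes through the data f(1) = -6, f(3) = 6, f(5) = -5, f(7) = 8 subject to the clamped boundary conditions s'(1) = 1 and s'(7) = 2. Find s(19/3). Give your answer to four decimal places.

4.0716

With σ_i denoting the second derivative at x_i, h_i = 2, 2, 2, and Δ_i = (y_(i+1) − y_i)/h_i = 6, -11/2, 13/2:
  2·σ_0 + 8·σ_1 + 2·σ_2 = 6(Δ_1 - Δ_0) = -69
  2·σ_1 + 8·σ_2 + 2·σ_3 = 6(Δ_2 - Δ_1) = 72
Clamped end conditions give two more equations: 2h_0·σ_0 + h_0·σ_1 = 6(Δ_0 - s'(1)) = 30 and h_2·σ_2 + 2h_2·σ_3 = 6(s'(7) - Δ_2) = -27.
Hence σ_0 = 239/15, σ_1 = -253/15, σ_2 = 511/30, σ_3 = -229/15.
On [5, 7], s(x) = -5 + 7/30·(x - 5) + 511/60·(x - 5)² - 323/120·(x - 5)³.
With (x - 5) = 4/3: s(19/3) = 1649/405.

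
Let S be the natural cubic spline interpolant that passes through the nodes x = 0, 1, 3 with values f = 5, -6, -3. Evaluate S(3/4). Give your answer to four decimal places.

-3.9336

Put σ_i = S'' at the i-th knot. Here h = (1, 2) and Δ = (-11, 3/2), so the interior equations h_(i-1)·σ_(i-1) + 2(h_(i-1)+h_i)·σ_i + h_i·σ_(i+1) = 6(Δ_i − Δ_(i-1)) read
  1·σ_0 + 6·σ_1 + 2·σ_2 = 6(Δ_1 - Δ_0) = 75
Natural end conditions: σ_0 = σ_2 = 0.
Solving: σ_0 = 0, σ_1 = 25/2, σ_2 = 0.
On [0, 1], S(x) = 5 - 157/12·x + 0·x² + 25/12·x³.
With x = 3/4: S(3/4) = -1007/256.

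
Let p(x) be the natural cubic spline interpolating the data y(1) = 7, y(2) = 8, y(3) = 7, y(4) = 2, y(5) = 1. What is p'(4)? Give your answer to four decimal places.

Write σ_i for p''(x_i). With h_i = 1, 1, 1, 1 and divided differences Δ_i = 1, -1, -5, -1, the continuity of p' gives the tridiagonal system
  1·σ_0 + 4·σ_1 + 1·σ_2 = 6(Δ_1 - Δ_0) = -12
  1·σ_1 + 4·σ_2 + 1·σ_3 = 6(Δ_2 - Δ_1) = -24
  1·σ_2 + 4·σ_3 + 1·σ_4 = 6(Δ_3 - Δ_2) = 24
Natural end conditions: σ_0 = σ_4 = 0.
Hence σ_0 = 0, σ_1 = -15/14, σ_2 = -54/7, σ_3 = 111/14, σ_4 = 0.
On [4, 5], p'(x) = b_3 + 2c_3·(x - 4) + 3d_3·(x - 4)² with b_3 = Δ_3 - h_3(2σ_3 + σ_4)/6 = -51/14, c_3 = σ_3/2 = 111/28, d_3 = (σ_4 - σ_3)/(6h_3) = -37/28. So p'(4) = -51/14.

-3.6429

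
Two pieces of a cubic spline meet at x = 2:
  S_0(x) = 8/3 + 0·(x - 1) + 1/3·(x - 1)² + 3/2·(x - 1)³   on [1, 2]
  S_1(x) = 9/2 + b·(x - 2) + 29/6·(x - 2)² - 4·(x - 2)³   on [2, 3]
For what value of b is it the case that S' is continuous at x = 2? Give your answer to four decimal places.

5.1667

S_0'(x) = 0 + 2/3·(x - 1) + 9/2·(x - 1)², so S_0'(2) = 31/6. On the right, S_1'(2) = b, so b = 31/6.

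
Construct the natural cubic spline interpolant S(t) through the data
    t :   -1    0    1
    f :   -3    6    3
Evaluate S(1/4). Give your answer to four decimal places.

6.2344

With M_i denoting the second derivative at x_i, h_i = 1, 1, and Δ_i = (y_(i+1) − y_i)/h_i = 9, -3:
  1·M_0 + 4·M_1 + 1·M_2 = 6(Δ_1 - Δ_0) = -72
Natural end conditions: M_0 = M_2 = 0.
Solving: M_0 = 0, M_1 = -18, M_2 = 0.
On [0, 1], S(t) = 6 + 3·t - 9·t² + 3·t³.
With t = 1/4: S(1/4) = 399/64.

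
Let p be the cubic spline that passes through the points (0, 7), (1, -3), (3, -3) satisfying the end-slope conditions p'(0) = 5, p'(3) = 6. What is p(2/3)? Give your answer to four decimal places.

1.8395

Let m_i = p''(x_i). Step sizes h_i = 1, 2; slopes of the chords Δ_i = (y_(i+1) - y_i)/h_i = -10, 0.
  1·m_0 + 6·m_1 + 2·m_2 = 6(Δ_1 - Δ_0) = 60
Clamped end conditions give two more equations: 2h_0·m_0 + h_0·m_1 = 6(Δ_0 - p'(0)) = -90 and h_1·m_1 + 2h_1·m_2 = 6(p'(3) - Δ_1) = 36.
Solving the tridiagonal system: m_0 = -164/3, m_1 = 58/3, m_2 = -2/3.
On [0, 1], p(x) = 7 + 5·x - 82/3·x² + 37/3·x³.
With x = 2/3: p(2/3) = 149/81.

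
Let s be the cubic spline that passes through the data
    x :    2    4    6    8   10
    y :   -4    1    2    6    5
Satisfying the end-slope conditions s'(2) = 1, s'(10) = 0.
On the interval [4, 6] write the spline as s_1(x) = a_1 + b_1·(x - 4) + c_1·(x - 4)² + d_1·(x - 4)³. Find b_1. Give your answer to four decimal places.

1.6875

With M_i denoting the second derivative at x_i, h_i = 2, 2, 2, 2, and Δ_i = (y_(i+1) − y_i)/h_i = 5/2, 1/2, 2, -1/2:
  2·M_0 + 8·M_1 + 2·M_2 = 6(Δ_1 - Δ_0) = -12
  2·M_1 + 8·M_2 + 2·M_3 = 6(Δ_2 - Δ_1) = 9
  2·M_2 + 8·M_3 + 2·M_4 = 6(Δ_3 - Δ_2) = -15
Clamped end conditions give two more equations: 2h_0·M_0 + h_0·M_1 = 6(Δ_0 - s'(2)) = 9 and h_3·M_3 + 2h_3·M_4 = 6(s'(10) - Δ_3) = 3.
Hence M_0 = 61/16, M_1 = -25/8, M_2 = 43/16, M_3 = -25/8, M_4 = 37/16.
On [4, 6], with s_1(x) = a_1 + b_1·(x - 4) + c_1·(x - 4)² + d_1·(x - 4)³: c_1 = M_1/2 = -25/16, d_1 = (M_2 - M_1)/(6h_1) = 31/64, b_1 = Δ_1 - h_1(2M_1 + M_2)/6 = 27/16.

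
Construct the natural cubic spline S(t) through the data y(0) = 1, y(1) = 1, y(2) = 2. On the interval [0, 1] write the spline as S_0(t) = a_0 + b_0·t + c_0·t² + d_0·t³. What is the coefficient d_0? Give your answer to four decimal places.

0.2500

Let M_i = S''(x_i). Step sizes h_i = 1, 1; slopes of the chords Δ_i = (y_(i+1) - y_i)/h_i = 0, 1.
  1·M_0 + 4·M_1 + 1·M_2 = 6(Δ_1 - Δ_0) = 6
Natural end conditions: M_0 = M_2 = 0.
Hence M_0 = 0, M_1 = 3/2, M_2 = 0.
On [0, 1], with S_0(t) = a_0 + b_0·t + c_0·t² + d_0·t³: c_0 = M_0/2 = 0, d_0 = (M_1 - M_0)/(6h_0) = 1/4, b_0 = Δ_0 - h_0(2M_0 + M_1)/6 = -1/4.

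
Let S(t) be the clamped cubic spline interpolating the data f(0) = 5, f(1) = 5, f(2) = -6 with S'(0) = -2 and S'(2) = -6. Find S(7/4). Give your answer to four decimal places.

Put M_i = S'' at the i-th knot. Here h = (1, 1) and Δ = (0, -11), so the interior equations h_(i-1)·M_(i-1) + 2(h_(i-1)+h_i)·M_i + h_i·M_(i+1) = 6(Δ_i − Δ_(i-1)) read
  1·M_0 + 4·M_1 + 1·M_2 = 6(Δ_1 - Δ_0) = -66
Clamped end conditions give two more equations: 2h_0·M_0 + h_0·M_1 = 6(Δ_0 - S'(0)) = 12 and h_1·M_1 + 2h_1·M_2 = 6(S'(2) - Δ_1) = 30.
Hence M_0 = 41/2, M_1 = -29, M_2 = 59/2.
On [1, 2], S(t) = 5 - 25/4·(t - 1) - 29/2·(t - 1)² + 39/4·(t - 1)³.
With (t - 1) = 3/4: S(7/4) = -955/256.

-3.7305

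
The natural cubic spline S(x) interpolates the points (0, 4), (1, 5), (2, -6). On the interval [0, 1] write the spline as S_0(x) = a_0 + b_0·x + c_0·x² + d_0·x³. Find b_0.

4

With M_i denoting the second derivative at x_i, h_i = 1, 1, and Δ_i = (y_(i+1) − y_i)/h_i = 1, -11:
  1·M_0 + 4·M_1 + 1·M_2 = 6(Δ_1 - Δ_0) = -72
Natural end conditions: M_0 = M_2 = 0.
Solving: M_0 = 0, M_1 = -18, M_2 = 0.
On [0, 1], with S_0(x) = a_0 + b_0·x + c_0·x² + d_0·x³: c_0 = M_0/2 = 0, d_0 = (M_1 - M_0)/(6h_0) = -3, b_0 = Δ_0 - h_0(2M_0 + M_1)/6 = 4.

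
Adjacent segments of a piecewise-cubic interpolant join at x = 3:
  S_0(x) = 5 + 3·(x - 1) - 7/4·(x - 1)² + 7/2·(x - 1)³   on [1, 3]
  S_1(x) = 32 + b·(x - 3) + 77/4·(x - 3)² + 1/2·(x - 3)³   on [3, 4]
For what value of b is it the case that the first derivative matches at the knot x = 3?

38

S_0'(x) = 3 - 7/2·(x - 1) + 21/2·(x - 1)², so S_0'(3) = 38. On the right, S_1'(3) = b, so b = 38.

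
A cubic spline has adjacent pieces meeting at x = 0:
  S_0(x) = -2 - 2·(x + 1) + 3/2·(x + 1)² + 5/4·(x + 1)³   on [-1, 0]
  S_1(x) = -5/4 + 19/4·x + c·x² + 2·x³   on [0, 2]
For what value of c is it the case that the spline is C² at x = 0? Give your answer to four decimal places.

S_0''(x) = 3 + 15/2·(x + 1), so S_0''(0) = 21/2. On the right, S_1''(0) = 2c, so c = 21/4.

5.2500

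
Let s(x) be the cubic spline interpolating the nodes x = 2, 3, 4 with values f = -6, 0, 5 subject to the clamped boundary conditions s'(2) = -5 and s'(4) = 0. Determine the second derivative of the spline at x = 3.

-8

Write m_i for s''(x_i). With h_i = 1, 1 and divided differences Δ_i = 6, 5, the continuity of s' gives the tridiagonal system
  1·m_0 + 4·m_1 + 1·m_2 = 6(Δ_1 - Δ_0) = -6
Clamped end conditions give two more equations: 2h_0·m_0 + h_0·m_1 = 6(Δ_0 - s'(2)) = 66 and h_1·m_1 + 2h_1·m_2 = 6(s'(4) - Δ_1) = -30.
Solving: m_0 = 37, m_1 = -8, m_2 = -11.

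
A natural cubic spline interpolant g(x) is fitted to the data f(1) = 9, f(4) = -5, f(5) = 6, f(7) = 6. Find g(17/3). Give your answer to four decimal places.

Put m_i = g'' at the i-th knot. Here h = (3, 1, 2) and Δ = (-14/3, 11, 0), so the interior equations h_(i-1)·m_(i-1) + 2(h_(i-1)+h_i)·m_i + h_i·m_(i+1) = 6(Δ_i − Δ_(i-1)) read
  3·m_0 + 8·m_1 + 1·m_2 = 6(Δ_1 - Δ_0) = 94
  1·m_1 + 6·m_2 + 2·m_3 = 6(Δ_2 - Δ_1) = -66
Natural end conditions: m_0 = m_3 = 0.
Solving the tridiagonal system: m_0 = 0, m_1 = 630/47, m_2 = -622/47, m_3 = 0.
On [5, 7], g(x) = 6 + 1244/141·(x - 5) - 311/47·(x - 5)² + 311/282·(x - 5)³.
With (x - 5) = 2/3: g(17/3) = 35282/3807.

9.2677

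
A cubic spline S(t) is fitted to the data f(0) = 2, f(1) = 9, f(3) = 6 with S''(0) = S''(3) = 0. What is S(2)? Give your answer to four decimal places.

Write M_i for S''(x_i). With h_i = 1, 2 and divided differences Δ_i = 7, -3/2, the continuity of S' gives the tridiagonal system
  1·M_0 + 6·M_1 + 2·M_2 = 6(Δ_1 - Δ_0) = -51
Natural end conditions: M_0 = M_2 = 0.
Solving the tridiagonal system: M_0 = 0, M_1 = -17/2, M_2 = 0.
On [1, 3], S(t) = 9 + 25/6·(t - 1) - 17/4·(t - 1)² + 17/24·(t - 1)³.
With (t - 1) = 1: S(2) = 77/8.

9.6250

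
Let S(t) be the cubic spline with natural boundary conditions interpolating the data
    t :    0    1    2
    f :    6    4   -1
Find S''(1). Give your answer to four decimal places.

Put σ_i = S'' at the i-th knot. Here h = (1, 1) and Δ = (-2, -5), so the interior equations h_(i-1)·σ_(i-1) + 2(h_(i-1)+h_i)·σ_i + h_i·σ_(i+1) = 6(Δ_i − Δ_(i-1)) read
  1·σ_0 + 4·σ_1 + 1·σ_2 = 6(Δ_1 - Δ_0) = -18
Natural end conditions: σ_0 = σ_2 = 0.
Solving the tridiagonal system: σ_0 = 0, σ_1 = -9/2, σ_2 = 0.

-4.5000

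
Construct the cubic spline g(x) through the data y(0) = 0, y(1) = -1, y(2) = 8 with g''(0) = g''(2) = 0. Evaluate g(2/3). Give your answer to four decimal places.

-1.5926

Write σ_i for g''(x_i). With h_i = 1, 1 and divided differences Δ_i = -1, 9, the continuity of g' gives the tridiagonal system
  1·σ_0 + 4·σ_1 + 1·σ_2 = 6(Δ_1 - Δ_0) = 60
Natural end conditions: σ_0 = σ_2 = 0.
Hence σ_0 = 0, σ_1 = 15, σ_2 = 0.
On [0, 1], g(x) = 0 - 7/2·x + 0·x² + 5/2·x³.
With x = 2/3: g(2/3) = -43/27.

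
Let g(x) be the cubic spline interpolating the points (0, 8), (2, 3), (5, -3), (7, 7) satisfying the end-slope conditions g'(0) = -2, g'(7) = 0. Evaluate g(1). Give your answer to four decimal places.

Let m_i = g''(x_i). Step sizes h_i = 2, 3, 2; slopes of the chords Δ_i = (y_(i+1) - y_i)/h_i = -5/2, -2, 5.
  2·m_0 + 10·m_1 + 3·m_2 = 6(Δ_1 - Δ_0) = 3
  3·m_1 + 10·m_2 + 2·m_3 = 6(Δ_2 - Δ_1) = 42
Clamped end conditions give two more equations: 2h_0·m_0 + h_0·m_1 = 6(Δ_0 - g'(0)) = -3 and h_2·m_2 + 2h_2·m_3 = 6(g'(7) - Δ_2) = -30.
Forward elimination and back-substitution give m_0 = 5/32, m_1 = -29/16, m_2 = 111/16, m_3 = -351/32.
On [0, 2], g(x) = 8 - 2·x + 5/64·x² - 21/128·x³.
With x = 1: g(1) = 757/128.

5.9141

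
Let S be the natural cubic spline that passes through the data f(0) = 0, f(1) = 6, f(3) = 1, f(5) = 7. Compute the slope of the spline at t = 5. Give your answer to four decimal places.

Let m_i = S''(x_i). Step sizes h_i = 1, 2, 2; slopes of the chords Δ_i = (y_(i+1) - y_i)/h_i = 6, -5/2, 3.
  1·m_0 + 6·m_1 + 2·m_2 = 6(Δ_1 - Δ_0) = -51
  2·m_1 + 8·m_2 + 2·m_3 = 6(Δ_2 - Δ_1) = 33
Natural end conditions: m_0 = m_3 = 0.
Hence m_0 = 0, m_1 = -237/22, m_2 = 75/11, m_3 = 0.
On [3, 5], S'(t) = b_2 + 2c_2·(t - 3) + 3d_2·(t - 3)² with b_2 = Δ_2 - h_2(2m_2 + m_3)/6 = -17/11, c_2 = m_2/2 = 75/22, d_2 = (m_3 - m_2)/(6h_2) = -25/44. So S'(5) = 58/11.

5.2727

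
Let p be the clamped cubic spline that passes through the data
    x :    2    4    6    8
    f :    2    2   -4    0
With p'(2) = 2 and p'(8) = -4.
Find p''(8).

Put σ_i = p'' at the i-th knot. Here h = (2, 2, 2) and Δ = (0, -3, 2), so the interior equations h_(i-1)·σ_(i-1) + 2(h_(i-1)+h_i)·σ_i + h_i·σ_(i+1) = 6(Δ_i − Δ_(i-1)) read
  2·σ_0 + 8·σ_1 + 2·σ_2 = 6(Δ_1 - Δ_0) = -18
  2·σ_1 + 8·σ_2 + 2·σ_3 = 6(Δ_2 - Δ_1) = 30
Clamped end conditions give two more equations: 2h_0·σ_0 + h_0·σ_1 = 6(Δ_0 - p'(2)) = -12 and h_2·σ_2 + 2h_2·σ_3 = 6(p'(8) - Δ_2) = -36.
Hence σ_0 = -1, σ_1 = -4, σ_2 = 8, σ_3 = -13.

-13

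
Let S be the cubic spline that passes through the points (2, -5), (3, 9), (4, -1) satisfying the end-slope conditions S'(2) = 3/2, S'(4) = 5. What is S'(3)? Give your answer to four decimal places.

Write m_i for S''(x_i). With h_i = 1, 1 and divided differences Δ_i = 14, -10, the continuity of S' gives the tridiagonal system
  1·m_0 + 4·m_1 + 1·m_2 = 6(Δ_1 - Δ_0) = -144
Clamped end conditions give two more equations: 2h_0·m_0 + h_0·m_1 = 6(Δ_0 - S'(2)) = 75 and h_1·m_1 + 2h_1·m_2 = 6(S'(4) - Δ_1) = 90.
Solving the tridiagonal system: m_0 = 301/4, m_1 = -151/2, m_2 = 331/4.
On [3, 4], S'(x) = b_1 + 2c_1·(x - 3) + 3d_1·(x - 3)² with b_1 = Δ_1 - h_1(2m_1 + m_2)/6 = 11/8, c_1 = m_1/2 = -151/4, d_1 = (m_2 - m_1)/(6h_1) = 211/8. So S'(3) = 11/8.

1.3750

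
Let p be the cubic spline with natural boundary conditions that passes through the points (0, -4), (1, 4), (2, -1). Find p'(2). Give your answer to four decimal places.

Write M_i for p''(x_i). With h_i = 1, 1 and divided differences Δ_i = 8, -5, the continuity of p' gives the tridiagonal system
  1·M_0 + 4·M_1 + 1·M_2 = 6(Δ_1 - Δ_0) = -78
Natural end conditions: M_0 = M_2 = 0.
Solving the tridiagonal system: M_0 = 0, M_1 = -39/2, M_2 = 0.
On [1, 2], p'(x) = b_1 + 2c_1·(x - 1) + 3d_1·(x - 1)² with b_1 = Δ_1 - h_1(2M_1 + M_2)/6 = 3/2, c_1 = M_1/2 = -39/4, d_1 = (M_2 - M_1)/(6h_1) = 13/4. So p'(2) = -33/4.

-8.2500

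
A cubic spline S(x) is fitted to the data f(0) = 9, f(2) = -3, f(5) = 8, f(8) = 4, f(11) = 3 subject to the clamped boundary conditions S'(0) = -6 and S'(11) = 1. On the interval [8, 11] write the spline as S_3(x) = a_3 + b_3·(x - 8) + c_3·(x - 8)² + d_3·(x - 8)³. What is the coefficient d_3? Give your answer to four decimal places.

Write σ_i for S''(x_i). With h_i = 2, 3, 3, 3 and divided differences Δ_i = -6, 11/3, -4/3, -1/3, the continuity of S' gives the tridiagonal system
  2·σ_0 + 10·σ_1 + 3·σ_2 = 6(Δ_1 - Δ_0) = 58
  3·σ_1 + 12·σ_2 + 3·σ_3 = 6(Δ_2 - Δ_1) = -30
  3·σ_2 + 12·σ_3 + 3·σ_4 = 6(Δ_3 - Δ_2) = 6
Clamped end conditions give two more equations: 2h_0·σ_0 + h_0·σ_1 = 6(Δ_0 - S'(0)) = 0 and h_3·σ_3 + 2h_3·σ_4 = 6(S'(11) - Δ_3) = 8.
Hence σ_0 = -287/71, σ_1 = 574/71, σ_2 = -1048/213, σ_3 = 340/213, σ_4 = 38/71.
On [8, 11], with S_3(x) = a_3 + b_3·(x - 8) + c_3·(x - 8)² + d_3·(x - 8)³: c_3 = σ_3/2 = 170/213, d_3 = (σ_4 - σ_3)/(6h_3) = -113/1917, b_3 = Δ_3 - h_3(2σ_3 + σ_4)/6 = -156/71.

-0.0589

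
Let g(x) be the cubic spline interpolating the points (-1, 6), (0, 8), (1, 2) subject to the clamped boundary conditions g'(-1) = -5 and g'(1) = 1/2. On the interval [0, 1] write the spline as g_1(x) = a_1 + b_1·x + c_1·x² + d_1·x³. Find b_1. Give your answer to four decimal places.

Let M_i = g''(x_i). Step sizes h_i = 1, 1; slopes of the chords Δ_i = (y_(i+1) - y_i)/h_i = 2, -6.
  1·M_0 + 4·M_1 + 1·M_2 = 6(Δ_1 - Δ_0) = -48
Clamped end conditions give two more equations: 2h_0·M_0 + h_0·M_1 = 6(Δ_0 - g'(-1)) = 42 and h_1·M_1 + 2h_1·M_2 = 6(g'(1) - Δ_1) = 39.
Hence M_0 = 143/4, M_1 = -59/2, M_2 = 137/4.
On [0, 1], with g_1(x) = a_1 + b_1·x + c_1·x² + d_1·x³: c_1 = M_1/2 = -59/4, d_1 = (M_2 - M_1)/(6h_1) = 85/8, b_1 = Δ_1 - h_1(2M_1 + M_2)/6 = -15/8.

-1.8750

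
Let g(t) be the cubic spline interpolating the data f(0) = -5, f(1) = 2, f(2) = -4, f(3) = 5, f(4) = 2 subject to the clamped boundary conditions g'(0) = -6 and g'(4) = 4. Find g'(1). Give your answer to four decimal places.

2.0179

Let M_i = g''(x_i). Step sizes h_i = 1, 1, 1, 1; slopes of the chords Δ_i = (y_(i+1) - y_i)/h_i = 7, -6, 9, -3.
  1·M_0 + 4·M_1 + 1·M_2 = 6(Δ_1 - Δ_0) = -78
  1·M_1 + 4·M_2 + 1·M_3 = 6(Δ_2 - Δ_1) = 90
  1·M_2 + 4·M_3 + 1·M_4 = 6(Δ_3 - Δ_2) = -72
Clamped end conditions give two more equations: 2h_0·M_0 + h_0·M_1 = 6(Δ_0 - g'(0)) = 78 and h_3·M_3 + 2h_3·M_4 = 6(g'(4) - Δ_3) = 42.
Solving the tridiagonal system: M_0 = 1735/28, M_1 = -643/14, M_2 = 175/4, M_3 = -547/14, M_4 = 1135/28.
On [1, 2], g'(t) = b_1 + 2c_1·(t - 1) + 3d_1·(t - 1)² with b_1 = Δ_1 - h_1(2M_1 + M_2)/6 = 113/56, c_1 = M_1/2 = -643/28, d_1 = (M_2 - M_1)/(6h_1) = 837/56. So g'(1) = 113/56.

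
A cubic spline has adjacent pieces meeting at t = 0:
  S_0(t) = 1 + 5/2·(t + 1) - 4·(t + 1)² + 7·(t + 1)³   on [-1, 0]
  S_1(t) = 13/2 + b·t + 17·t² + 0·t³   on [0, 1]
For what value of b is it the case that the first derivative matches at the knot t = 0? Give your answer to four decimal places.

S_0'(t) = 5/2 - 8·(t + 1) + 21·(t + 1)², so S_0'(0) = 31/2. On the right, S_1'(0) = b, so b = 31/2.

15.5000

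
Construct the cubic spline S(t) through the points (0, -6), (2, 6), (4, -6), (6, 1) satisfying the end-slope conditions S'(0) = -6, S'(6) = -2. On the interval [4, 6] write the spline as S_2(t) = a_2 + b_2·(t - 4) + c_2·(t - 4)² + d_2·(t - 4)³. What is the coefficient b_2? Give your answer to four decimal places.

-1.8667

Write σ_i for S''(x_i). With h_i = 2, 2, 2 and divided differences Δ_i = 6, -6, 7/2, the continuity of S' gives the tridiagonal system
  2·σ_0 + 8·σ_1 + 2·σ_2 = 6(Δ_1 - Δ_0) = -72
  2·σ_1 + 8·σ_2 + 2·σ_3 = 6(Δ_2 - Δ_1) = 57
Clamped end conditions give two more equations: 2h_0·σ_0 + h_0·σ_1 = 6(Δ_0 - S'(0)) = 72 and h_2·σ_2 + 2h_2·σ_3 = 6(S'(6) - Δ_2) = -33.
Solving: σ_0 = 841/30, σ_1 = -301/15, σ_2 = 487/30, σ_3 = -491/30.
On [4, 6], with S_2(t) = a_2 + b_2·(t - 4) + c_2·(t - 4)² + d_2·(t - 4)³: c_2 = σ_2/2 = 487/60, d_2 = (σ_3 - σ_2)/(6h_2) = -163/60, b_2 = Δ_2 - h_2(2σ_2 + σ_3)/6 = -28/15.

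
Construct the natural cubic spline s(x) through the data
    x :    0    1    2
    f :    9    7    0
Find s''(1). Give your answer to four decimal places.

-7.5000

Let M_i = s''(x_i). Step sizes h_i = 1, 1; slopes of the chords Δ_i = (y_(i+1) - y_i)/h_i = -2, -7.
  1·M_0 + 4·M_1 + 1·M_2 = 6(Δ_1 - Δ_0) = -30
Natural end conditions: M_0 = M_2 = 0.
Solving the tridiagonal system: M_0 = 0, M_1 = -15/2, M_2 = 0.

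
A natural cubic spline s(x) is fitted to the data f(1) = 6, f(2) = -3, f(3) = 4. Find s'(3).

11

Put σ_i = s'' at the i-th knot. Here h = (1, 1) and Δ = (-9, 7), so the interior equations h_(i-1)·σ_(i-1) + 2(h_(i-1)+h_i)·σ_i + h_i·σ_(i+1) = 6(Δ_i − Δ_(i-1)) read
  1·σ_0 + 4·σ_1 + 1·σ_2 = 6(Δ_1 - Δ_0) = 96
Natural end conditions: σ_0 = σ_2 = 0.
Solving: σ_0 = 0, σ_1 = 24, σ_2 = 0.
On [2, 3], s'(x) = b_1 + 2c_1·(x - 2) + 3d_1·(x - 2)² with b_1 = Δ_1 - h_1(2σ_1 + σ_2)/6 = -1, c_1 = σ_1/2 = 12, d_1 = (σ_2 - σ_1)/(6h_1) = -4. So s'(3) = 11.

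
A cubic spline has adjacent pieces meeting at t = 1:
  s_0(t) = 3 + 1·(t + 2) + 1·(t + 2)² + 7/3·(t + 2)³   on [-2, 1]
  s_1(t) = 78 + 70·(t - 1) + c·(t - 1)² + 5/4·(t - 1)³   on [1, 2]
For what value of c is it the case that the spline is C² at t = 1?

s_0''(t) = 2 + 14·(t + 2), so s_0''(1) = 44. On the right, s_1''(1) = 2c, so c = 22.

22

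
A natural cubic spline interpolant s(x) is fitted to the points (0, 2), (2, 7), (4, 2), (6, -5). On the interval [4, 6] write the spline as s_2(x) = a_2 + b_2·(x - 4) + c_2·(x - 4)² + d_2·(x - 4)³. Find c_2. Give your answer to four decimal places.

With m_i denoting the second derivative at x_i, h_i = 2, 2, 2, and Δ_i = (y_(i+1) − y_i)/h_i = 5/2, -5/2, -7/2:
  2·m_0 + 8·m_1 + 2·m_2 = 6(Δ_1 - Δ_0) = -30
  2·m_1 + 8·m_2 + 2·m_3 = 6(Δ_2 - Δ_1) = -6
Natural end conditions: m_0 = m_3 = 0.
Forward elimination and back-substitution give m_0 = 0, m_1 = -19/5, m_2 = 1/5, m_3 = 0.
On [4, 6], with s_2(x) = a_2 + b_2·(x - 4) + c_2·(x - 4)² + d_2·(x - 4)³: c_2 = m_2/2 = 1/10, d_2 = (m_3 - m_2)/(6h_2) = -1/60, b_2 = Δ_2 - h_2(2m_2 + m_3)/6 = -109/30.

0.1000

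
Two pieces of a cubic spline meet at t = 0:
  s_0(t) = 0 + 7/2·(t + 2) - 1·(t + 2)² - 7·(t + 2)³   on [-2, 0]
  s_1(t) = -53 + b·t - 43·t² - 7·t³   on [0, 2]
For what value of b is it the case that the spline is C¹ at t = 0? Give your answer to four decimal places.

s_0'(t) = 7/2 - 2·(t + 2) - 21·(t + 2)², so s_0'(0) = -169/2. On the right, s_1'(0) = b, so b = -169/2.

-84.5000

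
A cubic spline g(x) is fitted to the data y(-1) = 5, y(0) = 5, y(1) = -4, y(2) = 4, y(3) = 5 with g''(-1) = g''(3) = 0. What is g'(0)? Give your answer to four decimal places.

Let m_i = g''(x_i). Step sizes h_i = 1, 1, 1, 1; slopes of the chords Δ_i = (y_(i+1) - y_i)/h_i = 0, -9, 8, 1.
  1·m_0 + 4·m_1 + 1·m_2 = 6(Δ_1 - Δ_0) = -54
  1·m_1 + 4·m_2 + 1·m_3 = 6(Δ_2 - Δ_1) = 102
  1·m_2 + 4·m_3 + 1·m_4 = 6(Δ_3 - Δ_2) = -42
Natural end conditions: m_0 = m_4 = 0.
Forward elimination and back-substitution give m_0 = 0, m_1 = -45/2, m_2 = 36, m_3 = -39/2, m_4 = 0.
On [0, 1], g'(x) = b_1 + 2c_1·x + 3d_1·x² with b_1 = Δ_1 - h_1(2m_1 + m_2)/6 = -15/2, c_1 = m_1/2 = -45/4, d_1 = (m_2 - m_1)/(6h_1) = 39/4. So g'(0) = -15/2.

-7.5000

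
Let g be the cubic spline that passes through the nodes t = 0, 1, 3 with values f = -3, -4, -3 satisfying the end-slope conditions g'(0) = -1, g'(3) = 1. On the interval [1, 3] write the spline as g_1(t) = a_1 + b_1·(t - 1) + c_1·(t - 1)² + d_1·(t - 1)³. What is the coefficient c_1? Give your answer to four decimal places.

0.8333

Let M_i = g''(x_i). Step sizes h_i = 1, 2; slopes of the chords Δ_i = (y_(i+1) - y_i)/h_i = -1, 1/2.
  1·M_0 + 6·M_1 + 2·M_2 = 6(Δ_1 - Δ_0) = 9
Clamped end conditions give two more equations: 2h_0·M_0 + h_0·M_1 = 6(Δ_0 - g'(0)) = 0 and h_1·M_1 + 2h_1·M_2 = 6(g'(3) - Δ_1) = 3.
Hence M_0 = -5/6, M_1 = 5/3, M_2 = -1/12.
On [1, 3], with g_1(t) = a_1 + b_1·(t - 1) + c_1·(t - 1)² + d_1·(t - 1)³: c_1 = M_1/2 = 5/6, d_1 = (M_2 - M_1)/(6h_1) = -7/48, b_1 = Δ_1 - h_1(2M_1 + M_2)/6 = -7/12.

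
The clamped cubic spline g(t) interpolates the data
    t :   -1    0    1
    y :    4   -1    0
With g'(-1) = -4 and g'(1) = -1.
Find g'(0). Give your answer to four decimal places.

Let σ_i = g''(x_i). Step sizes h_i = 1, 1; slopes of the chords Δ_i = (y_(i+1) - y_i)/h_i = -5, 1.
  1·σ_0 + 4·σ_1 + 1·σ_2 = 6(Δ_1 - Δ_0) = 36
Clamped end conditions give two more equations: 2h_0·σ_0 + h_0·σ_1 = 6(Δ_0 - g'(-1)) = -6 and h_1·σ_1 + 2h_1·σ_2 = 6(g'(1) - Δ_1) = -12.
Hence σ_0 = -21/2, σ_1 = 15, σ_2 = -27/2.
On [0, 1], g'(t) = b_1 + 2c_1·t + 3d_1·t² with b_1 = Δ_1 - h_1(2σ_1 + σ_2)/6 = -7/4, c_1 = σ_1/2 = 15/2, d_1 = (σ_2 - σ_1)/(6h_1) = -19/4. So g'(0) = -7/4.

-1.7500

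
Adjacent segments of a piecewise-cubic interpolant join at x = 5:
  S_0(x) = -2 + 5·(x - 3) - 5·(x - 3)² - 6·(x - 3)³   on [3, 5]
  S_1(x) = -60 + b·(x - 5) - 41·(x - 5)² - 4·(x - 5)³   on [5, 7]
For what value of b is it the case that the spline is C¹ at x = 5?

-87

S_0'(x) = 5 - 10·(x - 3) - 18·(x - 3)², so S_0'(5) = -87. On the right, S_1'(5) = b, so b = -87.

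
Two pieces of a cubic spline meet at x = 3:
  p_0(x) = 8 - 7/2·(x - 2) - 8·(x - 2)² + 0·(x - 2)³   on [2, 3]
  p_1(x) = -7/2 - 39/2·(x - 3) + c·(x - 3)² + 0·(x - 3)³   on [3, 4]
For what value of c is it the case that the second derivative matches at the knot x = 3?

-8

p_0''(x) = -16 + 0·(x - 2), so p_0''(3) = -16. On the right, p_1''(3) = 2c, so c = -8.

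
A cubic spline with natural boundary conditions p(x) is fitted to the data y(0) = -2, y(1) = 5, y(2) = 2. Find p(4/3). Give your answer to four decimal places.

With M_i denoting the second derivative at x_i, h_i = 1, 1, and Δ_i = (y_(i+1) − y_i)/h_i = 7, -3:
  1·M_0 + 4·M_1 + 1·M_2 = 6(Δ_1 - Δ_0) = -60
Natural end conditions: M_0 = M_2 = 0.
Solving: M_0 = 0, M_1 = -15, M_2 = 0.
On [1, 2], p(x) = 5 + 2·(x - 1) - 15/2·(x - 1)² + 5/2·(x - 1)³.
With (x - 1) = 1/3: p(4/3) = 133/27.

4.9259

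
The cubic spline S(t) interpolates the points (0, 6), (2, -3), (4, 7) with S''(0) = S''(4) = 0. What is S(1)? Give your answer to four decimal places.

With σ_i denoting the second derivative at x_i, h_i = 2, 2, and Δ_i = (y_(i+1) − y_i)/h_i = -9/2, 5:
  2·σ_0 + 8·σ_1 + 2·σ_2 = 6(Δ_1 - Δ_0) = 57
Natural end conditions: σ_0 = σ_2 = 0.
Hence σ_0 = 0, σ_1 = 57/8, σ_2 = 0.
On [0, 2], S(t) = 6 - 55/8·t + 0·t² + 19/32·t³.
With t = 1: S(1) = -9/32.

-0.2813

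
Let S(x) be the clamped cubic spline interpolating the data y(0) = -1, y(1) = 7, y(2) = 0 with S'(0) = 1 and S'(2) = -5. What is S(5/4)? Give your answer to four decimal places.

6.3867

With σ_i denoting the second derivative at x_i, h_i = 1, 1, and Δ_i = (y_(i+1) − y_i)/h_i = 8, -7:
  1·σ_0 + 4·σ_1 + 1·σ_2 = 6(Δ_1 - Δ_0) = -90
Clamped end conditions give two more equations: 2h_0·σ_0 + h_0·σ_1 = 6(Δ_0 - S'(0)) = 42 and h_1·σ_1 + 2h_1·σ_2 = 6(S'(2) - Δ_1) = 12.
Forward elimination and back-substitution give σ_0 = 81/2, σ_1 = -39, σ_2 = 51/2.
On [1, 2], S(x) = 7 + 7/4·(x - 1) - 39/2·(x - 1)² + 43/4·(x - 1)³.
With (x - 1) = 1/4: S(5/4) = 1635/256.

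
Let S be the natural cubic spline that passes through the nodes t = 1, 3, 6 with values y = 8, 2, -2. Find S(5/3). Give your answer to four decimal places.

Write M_i for S''(x_i). With h_i = 2, 3 and divided differences Δ_i = -3, -4/3, the continuity of S' gives the tridiagonal system
  2·M_0 + 10·M_1 + 3·M_2 = 6(Δ_1 - Δ_0) = 10
Natural end conditions: M_0 = M_2 = 0.
Solving the tridiagonal system: M_0 = 0, M_1 = 1, M_2 = 0.
On [1, 3], S(t) = 8 - 10/3·(t - 1) + 0·(t - 1)² + 1/12·(t - 1)³.
With (t - 1) = 2/3: S(5/3) = 470/81.

5.8025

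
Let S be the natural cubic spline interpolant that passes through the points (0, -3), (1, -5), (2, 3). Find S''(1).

15

Put m_i = S'' at the i-th knot. Here h = (1, 1) and Δ = (-2, 8), so the interior equations h_(i-1)·m_(i-1) + 2(h_(i-1)+h_i)·m_i + h_i·m_(i+1) = 6(Δ_i − Δ_(i-1)) read
  1·m_0 + 4·m_1 + 1·m_2 = 6(Δ_1 - Δ_0) = 60
Natural end conditions: m_0 = m_2 = 0.
Solving the tridiagonal system: m_0 = 0, m_1 = 15, m_2 = 0.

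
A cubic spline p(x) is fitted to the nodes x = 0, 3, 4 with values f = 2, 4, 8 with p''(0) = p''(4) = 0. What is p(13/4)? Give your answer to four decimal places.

Let m_i = p''(x_i). Step sizes h_i = 3, 1; slopes of the chords Δ_i = (y_(i+1) - y_i)/h_i = 2/3, 4.
  3·m_0 + 8·m_1 + 1·m_2 = 6(Δ_1 - Δ_0) = 20
Natural end conditions: m_0 = m_2 = 0.
Solving: m_0 = 0, m_1 = 5/2, m_2 = 0.
On [3, 4], p(x) = 4 + 19/6·(x - 3) + 5/4·(x - 3)² - 5/12·(x - 3)³.
With (x - 3) = 1/4: p(13/4) = 1245/256.

4.8633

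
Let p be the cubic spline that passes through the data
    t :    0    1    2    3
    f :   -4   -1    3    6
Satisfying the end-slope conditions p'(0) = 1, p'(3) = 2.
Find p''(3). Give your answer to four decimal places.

-2.5333

Put σ_i = p'' at the i-th knot. Here h = (1, 1, 1) and Δ = (3, 4, 3), so the interior equations h_(i-1)·σ_(i-1) + 2(h_(i-1)+h_i)·σ_i + h_i·σ_(i+1) = 6(Δ_i − Δ_(i-1)) read
  1·σ_0 + 4·σ_1 + 1·σ_2 = 6(Δ_1 - Δ_0) = 6
  1·σ_1 + 4·σ_2 + 1·σ_3 = 6(Δ_2 - Δ_1) = -6
Clamped end conditions give two more equations: 2h_0·σ_0 + h_0·σ_1 = 6(Δ_0 - p'(0)) = 12 and h_2·σ_2 + 2h_2·σ_3 = 6(p'(3) - Δ_2) = -6.
Forward elimination and back-substitution give σ_0 = 88/15, σ_1 = 4/15, σ_2 = -14/15, σ_3 = -38/15.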